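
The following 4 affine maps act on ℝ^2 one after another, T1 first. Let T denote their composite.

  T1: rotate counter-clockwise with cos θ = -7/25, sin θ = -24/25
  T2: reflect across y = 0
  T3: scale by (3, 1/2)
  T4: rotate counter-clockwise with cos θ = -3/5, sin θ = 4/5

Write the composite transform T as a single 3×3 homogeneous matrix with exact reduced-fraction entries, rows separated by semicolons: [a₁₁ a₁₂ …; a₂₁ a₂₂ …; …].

T = [3/25 -46/25 0; -24/25 111/50 0; 0 0 1]

T1 = [-7/25 24/25 0; -24/25 -7/25 0; 0 0 1]
T2·T1 = [-7/25 24/25 0; 24/25 7/25 0; 0 0 1]
T3·…·T1 = [-21/25 72/25 0; 12/25 7/50 0; 0 0 1]
T4·…·T1 = [3/25 -46/25 0; -24/25 111/50 0; 0 0 1]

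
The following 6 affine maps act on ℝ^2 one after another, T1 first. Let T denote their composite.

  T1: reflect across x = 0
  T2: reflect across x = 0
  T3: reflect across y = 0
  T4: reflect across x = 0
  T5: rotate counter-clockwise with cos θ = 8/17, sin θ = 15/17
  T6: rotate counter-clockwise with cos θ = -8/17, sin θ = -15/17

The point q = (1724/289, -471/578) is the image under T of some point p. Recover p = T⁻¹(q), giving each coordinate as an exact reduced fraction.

p = (-4, -9/2)

T1 = [-1 0 0; 0 1 0; 0 0 1]
T2·T1 = [1 0 0; 0 1 0; 0 0 1]
T3·…·T1 = [1 0 0; 0 -1 0; 0 0 1]
T4·…·T1 = [-1 0 0; 0 -1 0; 0 0 1]
T5·…·T1 = [-8/17 15/17 0; -15/17 -8/17 0; 0 0 1]
T6·…·T1 = [-161/289 -240/289 0; 240/289 -161/289 0; 0 0 1]
det M = 1; M⁻¹ = [-161/289 240/289 0; -240/289 -161/289 0; 0 0 1]
M⁻¹ · (1724/289, -471/578)ᵀ = (-4, -9/2)ᵀ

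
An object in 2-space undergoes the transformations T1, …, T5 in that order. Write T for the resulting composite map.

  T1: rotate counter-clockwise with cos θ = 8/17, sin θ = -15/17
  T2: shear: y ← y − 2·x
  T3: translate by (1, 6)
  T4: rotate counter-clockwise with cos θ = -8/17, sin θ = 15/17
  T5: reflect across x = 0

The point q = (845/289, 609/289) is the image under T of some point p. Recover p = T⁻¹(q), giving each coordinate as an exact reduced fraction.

T1 = [8/17 15/17 0; -15/17 8/17 0; 0 0 1]
T2·T1 = [8/17 15/17 0; -31/17 -22/17 0; 0 0 1]
T3·…·T1 = [8/17 15/17 1; -31/17 -22/17 6; 0 0 1]
T4·…·T1 = [401/289 210/289 -98/17; 368/289 401/289 -33/17; 0 0 1]
T5·…·T1 = [-401/289 -210/289 98/17; 368/289 401/289 -33/17; 0 0 1]
det M = -1; M⁻¹ = [-401/289 -210/289 112/17; 368/289 401/289 -79/17; 0 0 1]
M⁻¹ · (845/289, 609/289)ᵀ = (1, 2)ᵀ

p = (1, 2)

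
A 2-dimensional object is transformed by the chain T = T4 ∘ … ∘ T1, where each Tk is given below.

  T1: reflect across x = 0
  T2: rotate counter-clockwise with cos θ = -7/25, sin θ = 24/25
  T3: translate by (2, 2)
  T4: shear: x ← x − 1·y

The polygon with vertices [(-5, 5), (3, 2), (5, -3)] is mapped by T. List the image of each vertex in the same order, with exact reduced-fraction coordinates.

image vertices: (-48/5, 27/5), (59/25, -36/25), (206/25, -49/25)

T1 reflect across x = 0: (-5, 5) → (5, 5); (3, 2) → (-3, 2); (5, -3) → (-5, -3)
T2 rotate counter-clockwise with cos θ = -7/25, sin θ = 24/25: (5, 5) → (-31/5, 17/5); (-3, 2) → (-27/25, -86/25); (-5, -3) → (107/25, -99/25)
T3 translate by (2, 2): (-31/5, 17/5) → (-21/5, 27/5); (-27/25, -86/25) → (23/25, -36/25); (107/25, -99/25) → (157/25, -49/25)
T4 shear: x ← x − 1·y: (-21/5, 27/5) → (-48/5, 27/5); (23/25, -36/25) → (59/25, -36/25); (157/25, -49/25) → (206/25, -49/25)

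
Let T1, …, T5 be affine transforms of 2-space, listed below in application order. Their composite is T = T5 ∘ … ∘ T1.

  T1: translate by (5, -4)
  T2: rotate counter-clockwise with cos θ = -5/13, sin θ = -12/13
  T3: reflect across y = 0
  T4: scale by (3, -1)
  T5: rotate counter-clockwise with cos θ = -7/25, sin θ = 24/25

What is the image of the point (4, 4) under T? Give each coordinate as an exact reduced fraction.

T(p) = (3537/325, -2484/325)

T1 translate by (5, -4): (4, 4) → (9, 0)
T2 rotate counter-clockwise with cos θ = -5/13, sin θ = -12/13: (9, 0) → (-45/13, -108/13)
T3 reflect across y = 0: (-45/13, -108/13) → (-45/13, 108/13)
T4 scale by (3, -1): (-45/13, 108/13) → (-135/13, -108/13)
T5 rotate counter-clockwise with cos θ = -7/25, sin θ = 24/25: (-135/13, -108/13) → (3537/325, -2484/325)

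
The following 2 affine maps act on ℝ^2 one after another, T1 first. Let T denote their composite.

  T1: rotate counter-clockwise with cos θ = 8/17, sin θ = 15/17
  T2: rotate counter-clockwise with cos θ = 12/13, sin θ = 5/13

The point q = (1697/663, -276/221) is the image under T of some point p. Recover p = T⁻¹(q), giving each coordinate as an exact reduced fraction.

T1 = [8/17 -15/17 0; 15/17 8/17 0; 0 0 1]
T2·T1 = [21/221 -220/221 0; 220/221 21/221 0; 0 0 1]
det M = 1; M⁻¹ = [21/221 220/221 0; -220/221 21/221 0; 0 0 1]
M⁻¹ · (1697/663, -276/221)ᵀ = (-1, -8/3)ᵀ

p = (-1, -8/3)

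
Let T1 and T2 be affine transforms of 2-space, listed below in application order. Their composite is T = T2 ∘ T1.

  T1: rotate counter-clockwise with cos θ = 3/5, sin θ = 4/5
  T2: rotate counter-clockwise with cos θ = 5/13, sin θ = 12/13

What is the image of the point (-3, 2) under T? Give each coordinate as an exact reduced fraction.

T1 rotate counter-clockwise with cos θ = 3/5, sin θ = 4/5: (-3, 2) → (-17/5, -6/5)
T2 rotate counter-clockwise with cos θ = 5/13, sin θ = 12/13: (-17/5, -6/5) → (-1/5, -18/5)

T(p) = (-1/5, -18/5)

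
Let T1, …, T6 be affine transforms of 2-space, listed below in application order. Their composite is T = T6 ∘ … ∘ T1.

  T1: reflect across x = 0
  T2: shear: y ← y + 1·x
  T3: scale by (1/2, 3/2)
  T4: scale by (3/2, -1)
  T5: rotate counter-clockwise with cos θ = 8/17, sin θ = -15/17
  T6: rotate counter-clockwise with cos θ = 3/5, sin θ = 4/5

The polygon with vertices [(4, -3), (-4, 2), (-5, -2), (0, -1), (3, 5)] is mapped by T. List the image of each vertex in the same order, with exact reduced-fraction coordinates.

image vertices: (-231/170, 921/85), (27/17, -159/17), (513/170, -1707/340), (39/170, 126/85), (-228/85, -891/340)

T1 reflect across x = 0: (4, -3) → (-4, -3); (-4, 2) → (4, 2); (-5, -2) → (5, -2); (0, -1) → (0, -1); (3, 5) → (-3, 5)
T2 shear: y ← y + 1·x: (-4, -3) → (-4, -7); (4, 2) → (4, 6); (5, -2) → (5, 3); (0, -1) → (0, -1); (-3, 5) → (-3, 2)
T3 scale by (1/2, 3/2): (-4, -7) → (-2, -21/2); (4, 6) → (2, 9); (5, 3) → (5/2, 9/2); (0, -1) → (0, -3/2); (-3, 2) → (-3/2, 3)
T4 scale by (3/2, -1): (-2, -21/2) → (-3, 21/2); (2, 9) → (3, -9); (5/2, 9/2) → (15/4, -9/2); (0, -3/2) → (0, 3/2); (-3/2, 3) → (-9/4, -3)
T5 rotate counter-clockwise with cos θ = 8/17, sin θ = -15/17: (-3, 21/2) → (267/34, 129/17); (3, -9) → (-111/17, -117/17); (15/4, -9/2) → (-75/34, -369/68); (0, 3/2) → (45/34, 12/17); (-9/4, -3) → (-63/17, 39/68)
T6 rotate counter-clockwise with cos θ = 3/5, sin θ = 4/5: (267/34, 129/17) → (-231/170, 921/85); (-111/17, -117/17) → (27/17, -159/17); (-75/34, -369/68) → (513/170, -1707/340); (45/34, 12/17) → (39/170, 126/85); (-63/17, 39/68) → (-228/85, -891/340)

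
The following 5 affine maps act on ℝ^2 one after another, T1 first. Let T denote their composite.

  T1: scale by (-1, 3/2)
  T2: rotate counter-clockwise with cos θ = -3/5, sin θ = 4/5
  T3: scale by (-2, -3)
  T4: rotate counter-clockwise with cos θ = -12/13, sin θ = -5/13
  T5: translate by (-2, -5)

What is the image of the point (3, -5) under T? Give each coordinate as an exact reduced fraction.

T(p) = (1297/130, 443/65)

T1 scale by (-1, 3/2): (3, -5) → (-3, -15/2)
T2 rotate counter-clockwise with cos θ = -3/5, sin θ = 4/5: (-3, -15/2) → (39/5, 21/10)
T3 scale by (-2, -3): (39/5, 21/10) → (-78/5, -63/10)
T4 rotate counter-clockwise with cos θ = -12/13, sin θ = -5/13: (-78/5, -63/10) → (1557/130, 768/65)
T5 translate by (-2, -5): (1557/130, 768/65) → (1297/130, 443/65)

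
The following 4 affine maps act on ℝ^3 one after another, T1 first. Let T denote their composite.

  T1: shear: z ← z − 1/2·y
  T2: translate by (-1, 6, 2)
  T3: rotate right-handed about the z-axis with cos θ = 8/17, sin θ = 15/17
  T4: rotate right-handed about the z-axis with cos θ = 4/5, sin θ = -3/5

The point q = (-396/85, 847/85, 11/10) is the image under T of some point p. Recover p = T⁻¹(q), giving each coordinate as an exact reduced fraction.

T1 = [1 0 0 0; 0 1 0 0; 0 -1/2 1 0; 0 0 0 1]
T2·T1 = [1 0 0 -1; 0 1 0 6; 0 -1/2 1 2; 0 0 0 1]
T3·…·T1 = [8/17 -15/17 0 -98/17; 15/17 8/17 0 33/17; 0 -1/2 1 2; 0 0 0 1]
T4·…·T1 = [77/85 -36/85 0 -293/85; 36/85 77/85 0 426/85; 0 -1/2 1 2; 0 0 0 1]
det M = 1; M⁻¹ = [77/85 36/85 0 1; -36/85 77/85 0 -6; -18/85 77/170 1 -5; 0 0 0 1]
M⁻¹ · (-396/85, 847/85, 11/10)ᵀ = (1, 5, 8/5)ᵀ

p = (1, 5, 8/5)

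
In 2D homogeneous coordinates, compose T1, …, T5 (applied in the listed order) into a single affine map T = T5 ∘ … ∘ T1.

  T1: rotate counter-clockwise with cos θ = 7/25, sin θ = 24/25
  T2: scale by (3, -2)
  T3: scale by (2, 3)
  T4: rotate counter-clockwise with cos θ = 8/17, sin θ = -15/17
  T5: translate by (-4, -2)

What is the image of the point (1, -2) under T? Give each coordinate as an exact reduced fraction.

T(p) = (8/85, -1256/85)

T1 rotate counter-clockwise with cos θ = 7/25, sin θ = 24/25: (1, -2) → (11/5, 2/5)
T2 scale by (3, -2): (11/5, 2/5) → (33/5, -4/5)
T3 scale by (2, 3): (33/5, -4/5) → (66/5, -12/5)
T4 rotate counter-clockwise with cos θ = 8/17, sin θ = -15/17: (66/5, -12/5) → (348/85, -1086/85)
T5 translate by (-4, -2): (348/85, -1086/85) → (8/85, -1256/85)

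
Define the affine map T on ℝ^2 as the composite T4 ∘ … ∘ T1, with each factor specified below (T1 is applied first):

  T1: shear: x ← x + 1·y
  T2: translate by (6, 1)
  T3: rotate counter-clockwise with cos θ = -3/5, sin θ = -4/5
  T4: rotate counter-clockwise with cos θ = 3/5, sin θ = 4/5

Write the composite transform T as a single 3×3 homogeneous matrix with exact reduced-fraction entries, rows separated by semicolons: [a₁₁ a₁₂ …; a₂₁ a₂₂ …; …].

T = [7/25 31/25 66/25; -24/25 -17/25 -137/25; 0 0 1]

T1 = [1 1 0; 0 1 0; 0 0 1]
T2·T1 = [1 1 6; 0 1 1; 0 0 1]
T3·…·T1 = [-3/5 1/5 -14/5; -4/5 -7/5 -27/5; 0 0 1]
T4·…·T1 = [7/25 31/25 66/25; -24/25 -17/25 -137/25; 0 0 1]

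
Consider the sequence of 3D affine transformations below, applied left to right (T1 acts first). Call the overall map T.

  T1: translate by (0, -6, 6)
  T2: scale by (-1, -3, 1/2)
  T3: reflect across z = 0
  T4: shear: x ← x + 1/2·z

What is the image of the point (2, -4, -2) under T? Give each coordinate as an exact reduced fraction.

T1 translate by (0, -6, 6): (2, -4, -2) → (2, -10, 4)
T2 scale by (-1, -3, 1/2): (2, -10, 4) → (-2, 30, 2)
T3 reflect across z = 0: (-2, 30, 2) → (-2, 30, -2)
T4 shear: x ← x + 1/2·z: (-2, 30, -2) → (-3, 30, -2)

T(p) = (-3, 30, -2)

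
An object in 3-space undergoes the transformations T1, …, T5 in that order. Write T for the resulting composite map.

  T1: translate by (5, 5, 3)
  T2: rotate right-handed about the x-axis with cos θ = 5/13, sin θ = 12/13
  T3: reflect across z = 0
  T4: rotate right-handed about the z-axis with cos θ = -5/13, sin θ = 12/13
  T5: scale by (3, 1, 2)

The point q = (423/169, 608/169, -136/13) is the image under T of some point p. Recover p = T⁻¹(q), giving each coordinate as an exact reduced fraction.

p = (-2, -1, 1)

T1 = [1 0 0 5; 0 1 0 5; 0 0 1 3; 0 0 0 1]
T2·T1 = [1 0 0 5; 0 5/13 -12/13 -11/13; 0 12/13 5/13 75/13; 0 0 0 1]
T3·…·T1 = [1 0 0 5; 0 5/13 -12/13 -11/13; 0 -12/13 -5/13 -75/13; 0 0 0 1]
T4·…·T1 = [-5/13 -60/169 144/169 -193/169; 12/13 -25/169 60/169 835/169; 0 -12/13 -5/13 -75/13; 0 0 0 1]
T5·…·T1 = [-15/13 -180/169 432/169 -579/169; 12/13 -25/169 60/169 835/169; 0 -24/13 -10/13 -150/13; 0 0 0 1]
det M = -6; M⁻¹ = [-5/39 12/13 0 -5; -20/169 -25/169 -6/13 -5; 48/169 60/169 -5/26 -3; 0 0 0 1]
M⁻¹ · (423/169, 608/169, -136/13)ᵀ = (-2, -1, 1)ᵀ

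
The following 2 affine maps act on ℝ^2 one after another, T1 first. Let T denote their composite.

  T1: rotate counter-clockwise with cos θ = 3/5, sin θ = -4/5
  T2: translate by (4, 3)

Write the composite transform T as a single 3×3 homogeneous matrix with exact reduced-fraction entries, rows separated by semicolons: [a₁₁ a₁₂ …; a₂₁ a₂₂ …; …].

T = [3/5 4/5 4; -4/5 3/5 3; 0 0 1]

T1 = [3/5 4/5 0; -4/5 3/5 0; 0 0 1]
T2·T1 = [3/5 4/5 4; -4/5 3/5 3; 0 0 1]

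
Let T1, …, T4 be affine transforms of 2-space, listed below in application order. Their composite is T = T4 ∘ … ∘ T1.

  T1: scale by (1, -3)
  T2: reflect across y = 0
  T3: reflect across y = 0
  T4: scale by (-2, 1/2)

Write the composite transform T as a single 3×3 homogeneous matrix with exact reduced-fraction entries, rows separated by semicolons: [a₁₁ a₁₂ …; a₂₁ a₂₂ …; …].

T1 = [1 0 0; 0 -3 0; 0 0 1]
T2·T1 = [1 0 0; 0 3 0; 0 0 1]
T3·…·T1 = [1 0 0; 0 -3 0; 0 0 1]
T4·…·T1 = [-2 0 0; 0 -3/2 0; 0 0 1]

T = [-2 0 0; 0 -3/2 0; 0 0 1]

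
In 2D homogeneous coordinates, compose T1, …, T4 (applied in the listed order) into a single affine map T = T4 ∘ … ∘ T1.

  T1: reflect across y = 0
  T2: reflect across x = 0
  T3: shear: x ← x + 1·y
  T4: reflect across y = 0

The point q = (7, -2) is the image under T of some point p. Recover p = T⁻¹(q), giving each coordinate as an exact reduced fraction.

T1 = [1 0 0; 0 -1 0; 0 0 1]
T2·T1 = [-1 0 0; 0 -1 0; 0 0 1]
T3·…·T1 = [-1 -1 0; 0 -1 0; 0 0 1]
T4·…·T1 = [-1 -1 0; 0 1 0; 0 0 1]
det M = -1; M⁻¹ = [-1 -1 0; 0 1 0; 0 0 1]
M⁻¹ · (7, -2)ᵀ = (-5, -2)ᵀ

p = (-5, -2)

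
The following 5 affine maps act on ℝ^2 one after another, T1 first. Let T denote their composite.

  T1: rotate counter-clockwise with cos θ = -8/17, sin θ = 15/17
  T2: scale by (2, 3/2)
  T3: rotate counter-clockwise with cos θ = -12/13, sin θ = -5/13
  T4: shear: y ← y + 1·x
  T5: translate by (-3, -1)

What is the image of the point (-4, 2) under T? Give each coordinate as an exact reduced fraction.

T1 rotate counter-clockwise with cos θ = -8/17, sin θ = 15/17: (-4, 2) → (2/17, -76/17)
T2 scale by (2, 3/2): (2/17, -76/17) → (4/17, -114/17)
T3 rotate counter-clockwise with cos θ = -12/13, sin θ = -5/13: (4/17, -114/17) → (-618/221, 1348/221)
T4 shear: y ← y + 1·x: (-618/221, 1348/221) → (-618/221, 730/221)
T5 translate by (-3, -1): (-618/221, 730/221) → (-1281/221, 509/221)

T(p) = (-1281/221, 509/221)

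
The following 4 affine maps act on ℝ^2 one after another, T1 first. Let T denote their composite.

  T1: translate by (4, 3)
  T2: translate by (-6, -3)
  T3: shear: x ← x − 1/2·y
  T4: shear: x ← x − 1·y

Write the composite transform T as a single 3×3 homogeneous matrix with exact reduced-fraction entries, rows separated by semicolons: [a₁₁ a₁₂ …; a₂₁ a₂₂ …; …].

T = [1 -3/2 -2; 0 1 0; 0 0 1]

T1 = [1 0 4; 0 1 3; 0 0 1]
T2·T1 = [1 0 -2; 0 1 0; 0 0 1]
T3·…·T1 = [1 -1/2 -2; 0 1 0; 0 0 1]
T4·…·T1 = [1 -3/2 -2; 0 1 0; 0 0 1]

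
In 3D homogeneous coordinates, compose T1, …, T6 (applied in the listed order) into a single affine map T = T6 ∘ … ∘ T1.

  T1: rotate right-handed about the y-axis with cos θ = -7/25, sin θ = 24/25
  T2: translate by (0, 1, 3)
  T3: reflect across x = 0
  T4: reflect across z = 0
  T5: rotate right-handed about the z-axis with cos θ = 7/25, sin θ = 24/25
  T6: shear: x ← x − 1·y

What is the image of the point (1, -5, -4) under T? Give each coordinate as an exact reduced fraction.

T1 rotate right-handed about the y-axis with cos θ = -7/25, sin θ = 24/25: (1, -5, -4) → (-103/25, -5, 4/25)
T2 translate by (0, 1, 3): (-103/25, -5, 4/25) → (-103/25, -4, 79/25)
T3 reflect across x = 0: (-103/25, -4, 79/25) → (103/25, -4, 79/25)
T4 reflect across z = 0: (103/25, -4, 79/25) → (103/25, -4, -79/25)
T5 rotate right-handed about the z-axis with cos θ = 7/25, sin θ = 24/25: (103/25, -4, -79/25) → (3121/625, 1772/625, -79/25)
T6 shear: x ← x − 1·y: (3121/625, 1772/625, -79/25) → (1349/625, 1772/625, -79/25)

T(p) = (1349/625, 1772/625, -79/25)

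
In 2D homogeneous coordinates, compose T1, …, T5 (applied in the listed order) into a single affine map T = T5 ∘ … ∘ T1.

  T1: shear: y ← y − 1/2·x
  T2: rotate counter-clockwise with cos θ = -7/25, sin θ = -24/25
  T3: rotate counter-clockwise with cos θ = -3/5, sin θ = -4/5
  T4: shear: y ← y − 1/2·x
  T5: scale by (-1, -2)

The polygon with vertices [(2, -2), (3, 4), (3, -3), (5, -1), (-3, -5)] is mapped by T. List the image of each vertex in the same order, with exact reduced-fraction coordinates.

T1 shear: y ← y − 1/2·x: (2, -2) → (2, -3); (3, 4) → (3, 5/2); (3, -3) → (3, -9/2); (5, -1) → (5, -7/2); (-3, -5) → (-3, -7/2)
T2 rotate counter-clockwise with cos θ = -7/25, sin θ = -24/25: (2, -3) → (-86/25, -27/25); (3, 5/2) → (39/25, -179/50); (3, -9/2) → (-129/25, -81/50); (5, -7/2) → (-119/25, -191/50); (-3, -7/2) → (-63/25, 193/50)
T3 rotate counter-clockwise with cos θ = -3/5, sin θ = -4/5: (-86/25, -27/25) → (6/5, 17/5); (39/25, -179/50) → (-19/5, 9/10); (-129/25, -81/50) → (9/5, 51/10); (-119/25, -191/50) → (-1/5, 61/10); (-63/25, 193/50) → (23/5, -3/10)
T4 shear: y ← y − 1/2·x: (6/5, 17/5) → (6/5, 14/5); (-19/5, 9/10) → (-19/5, 14/5); (9/5, 51/10) → (9/5, 21/5); (-1/5, 61/10) → (-1/5, 31/5); (23/5, -3/10) → (23/5, -13/5)
T5 scale by (-1, -2): (6/5, 14/5) → (-6/5, -28/5); (-19/5, 14/5) → (19/5, -28/5); (9/5, 21/5) → (-9/5, -42/5); (-1/5, 31/5) → (1/5, -62/5); (23/5, -13/5) → (-23/5, 26/5)

image vertices: (-6/5, -28/5), (19/5, -28/5), (-9/5, -42/5), (1/5, -62/5), (-23/5, 26/5)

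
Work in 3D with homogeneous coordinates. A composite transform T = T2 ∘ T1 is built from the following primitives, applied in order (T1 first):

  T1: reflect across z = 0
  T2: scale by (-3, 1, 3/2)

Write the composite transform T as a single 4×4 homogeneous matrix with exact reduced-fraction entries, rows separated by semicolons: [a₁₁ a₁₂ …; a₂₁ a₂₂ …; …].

T1 = [1 0 0 0; 0 1 0 0; 0 0 -1 0; 0 0 0 1]
T2·T1 = [-3 0 0 0; 0 1 0 0; 0 0 -3/2 0; 0 0 0 1]

T = [-3 0 0 0; 0 1 0 0; 0 0 -3/2 0; 0 0 0 1]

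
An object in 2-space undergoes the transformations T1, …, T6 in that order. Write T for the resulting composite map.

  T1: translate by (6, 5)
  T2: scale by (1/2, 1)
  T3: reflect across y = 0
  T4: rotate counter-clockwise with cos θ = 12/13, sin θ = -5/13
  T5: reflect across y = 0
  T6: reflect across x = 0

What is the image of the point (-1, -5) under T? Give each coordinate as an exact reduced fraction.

T1 translate by (6, 5): (-1, -5) → (5, 0)
T2 scale by (1/2, 1): (5, 0) → (5/2, 0)
T3 reflect across y = 0: (5/2, 0) → (5/2, 0)
T4 rotate counter-clockwise with cos θ = 12/13, sin θ = -5/13: (5/2, 0) → (30/13, -25/26)
T5 reflect across y = 0: (30/13, -25/26) → (30/13, 25/26)
T6 reflect across x = 0: (30/13, 25/26) → (-30/13, 25/26)

T(p) = (-30/13, 25/26)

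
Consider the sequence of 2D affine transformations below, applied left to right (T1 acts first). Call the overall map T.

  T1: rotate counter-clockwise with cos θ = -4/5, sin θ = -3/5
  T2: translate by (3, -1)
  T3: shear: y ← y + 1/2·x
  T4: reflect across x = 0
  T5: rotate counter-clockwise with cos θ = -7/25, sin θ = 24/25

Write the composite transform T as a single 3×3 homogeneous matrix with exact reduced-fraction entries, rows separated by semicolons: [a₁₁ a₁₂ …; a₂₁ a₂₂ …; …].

T1 = [-4/5 3/5 0; -3/5 -4/5 0; 0 0 1]
T2·T1 = [-4/5 3/5 3; -3/5 -4/5 -1; 0 0 1]
T3·…·T1 = [-4/5 3/5 3; -1 -1/2 1/2; 0 0 1]
T4·…·T1 = [4/5 -3/5 -3; -1 -1/2 1/2; 0 0 1]
T5·…·T1 = [92/125 81/125 9/25; 131/125 -109/250 -151/50; 0 0 1]

T = [92/125 81/125 9/25; 131/125 -109/250 -151/50; 0 0 1]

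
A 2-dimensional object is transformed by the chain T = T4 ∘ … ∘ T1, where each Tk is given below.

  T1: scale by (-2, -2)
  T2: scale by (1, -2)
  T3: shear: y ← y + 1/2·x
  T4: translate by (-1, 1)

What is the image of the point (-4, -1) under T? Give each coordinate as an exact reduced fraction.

T1 scale by (-2, -2): (-4, -1) → (8, 2)
T2 scale by (1, -2): (8, 2) → (8, -4)
T3 shear: y ← y + 1/2·x: (8, -4) → (8, 0)
T4 translate by (-1, 1): (8, 0) → (7, 1)

T(p) = (7, 1)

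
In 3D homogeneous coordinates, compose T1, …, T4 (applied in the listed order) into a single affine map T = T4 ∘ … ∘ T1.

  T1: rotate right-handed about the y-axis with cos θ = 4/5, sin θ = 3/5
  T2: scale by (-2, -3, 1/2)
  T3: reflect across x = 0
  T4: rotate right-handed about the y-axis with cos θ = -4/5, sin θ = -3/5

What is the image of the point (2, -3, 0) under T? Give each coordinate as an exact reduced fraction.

T(p) = (-11/5, 9, 12/5)

T1 rotate right-handed about the y-axis with cos θ = 4/5, sin θ = 3/5: (2, -3, 0) → (8/5, -3, -6/5)
T2 scale by (-2, -3, 1/2): (8/5, -3, -6/5) → (-16/5, 9, -3/5)
T3 reflect across x = 0: (-16/5, 9, -3/5) → (16/5, 9, -3/5)
T4 rotate right-handed about the y-axis with cos θ = -4/5, sin θ = -3/5: (16/5, 9, -3/5) → (-11/5, 9, 12/5)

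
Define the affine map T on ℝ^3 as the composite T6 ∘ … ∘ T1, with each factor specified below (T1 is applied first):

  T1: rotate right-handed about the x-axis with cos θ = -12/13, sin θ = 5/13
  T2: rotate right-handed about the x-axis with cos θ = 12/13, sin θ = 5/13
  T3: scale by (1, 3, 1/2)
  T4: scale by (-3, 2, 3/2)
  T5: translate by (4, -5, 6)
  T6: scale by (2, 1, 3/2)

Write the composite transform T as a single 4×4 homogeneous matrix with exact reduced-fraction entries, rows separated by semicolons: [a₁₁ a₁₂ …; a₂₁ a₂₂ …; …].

T = [-6 0 0 8; 0 -6 0 -5; 0 0 -9/8 9; 0 0 0 1]

T1 = [1 0 0 0; 0 -12/13 -5/13 0; 0 5/13 -12/13 0; 0 0 0 1]
T2·T1 = [1 0 0 0; 0 -1 0 0; 0 0 -1 0; 0 0 0 1]
T3·…·T1 = [1 0 0 0; 0 -3 0 0; 0 0 -1/2 0; 0 0 0 1]
T4·…·T1 = [-3 0 0 0; 0 -6 0 0; 0 0 -3/4 0; 0 0 0 1]
T5·…·T1 = [-3 0 0 4; 0 -6 0 -5; 0 0 -3/4 6; 0 0 0 1]
T6·…·T1 = [-6 0 0 8; 0 -6 0 -5; 0 0 -9/8 9; 0 0 0 1]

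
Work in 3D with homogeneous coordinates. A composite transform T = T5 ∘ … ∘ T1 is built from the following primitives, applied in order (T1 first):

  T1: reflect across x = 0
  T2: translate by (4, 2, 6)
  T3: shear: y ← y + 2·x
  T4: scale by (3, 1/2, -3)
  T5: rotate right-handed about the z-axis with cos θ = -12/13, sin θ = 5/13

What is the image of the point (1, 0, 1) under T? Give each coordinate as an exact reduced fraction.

T(p) = (-128/13, -3/13, -21)

T1 reflect across x = 0: (1, 0, 1) → (-1, 0, 1)
T2 translate by (4, 2, 6): (-1, 0, 1) → (3, 2, 7)
T3 shear: y ← y + 2·x: (3, 2, 7) → (3, 8, 7)
T4 scale by (3, 1/2, -3): (3, 8, 7) → (9, 4, -21)
T5 rotate right-handed about the z-axis with cos θ = -12/13, sin θ = 5/13: (9, 4, -21) → (-128/13, -3/13, -21)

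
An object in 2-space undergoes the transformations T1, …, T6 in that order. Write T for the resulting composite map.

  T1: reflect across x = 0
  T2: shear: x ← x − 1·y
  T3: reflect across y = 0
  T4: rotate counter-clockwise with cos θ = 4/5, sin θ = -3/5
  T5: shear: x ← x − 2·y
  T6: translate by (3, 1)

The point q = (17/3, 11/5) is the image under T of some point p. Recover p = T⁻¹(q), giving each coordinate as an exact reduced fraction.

T1 = [-1 0 0; 0 1 0; 0 0 1]
T2·T1 = [-1 -1 0; 0 1 0; 0 0 1]
T3·…·T1 = [-1 -1 0; 0 -1 0; 0 0 1]
T4·…·T1 = [-4/5 -7/5 0; 3/5 -1/5 0; 0 0 1]
T5·…·T1 = [-2 -1 0; 3/5 -1/5 0; 0 0 1]
T6·…·T1 = [-2 -1 3; 3/5 -1/5 1; 0 0 1]
det M = 1; M⁻¹ = [-1/5 1 -2/5; -3/5 -2 19/5; 0 0 1]
M⁻¹ · (17/3, 11/5)ᵀ = (2/3, -4)ᵀ

p = (2/3, -4)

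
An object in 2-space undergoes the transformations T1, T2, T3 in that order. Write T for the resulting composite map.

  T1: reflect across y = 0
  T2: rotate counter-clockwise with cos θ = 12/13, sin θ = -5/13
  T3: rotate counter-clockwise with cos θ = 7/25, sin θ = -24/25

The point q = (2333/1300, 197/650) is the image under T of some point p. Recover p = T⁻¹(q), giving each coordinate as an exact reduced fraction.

T1 = [1 0 0; 0 -1 0; 0 0 1]
T2·T1 = [12/13 -5/13 0; -5/13 -12/13 0; 0 0 1]
T3·…·T1 = [-36/325 -323/325 0; -323/325 36/325 0; 0 0 1]
det M = -1; M⁻¹ = [-36/325 -323/325 0; -323/325 36/325 0; 0 0 1]
M⁻¹ · (2333/1300, 197/650)ᵀ = (-1/2, -7/4)ᵀ

p = (-1/2, -7/4)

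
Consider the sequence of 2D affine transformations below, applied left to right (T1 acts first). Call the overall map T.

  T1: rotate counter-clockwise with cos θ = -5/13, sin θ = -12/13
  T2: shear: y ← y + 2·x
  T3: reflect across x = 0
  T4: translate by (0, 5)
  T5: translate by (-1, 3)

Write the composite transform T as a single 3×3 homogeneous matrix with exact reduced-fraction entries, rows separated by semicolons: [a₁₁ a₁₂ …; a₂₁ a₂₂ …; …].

T1 = [-5/13 12/13 0; -12/13 -5/13 0; 0 0 1]
T2·T1 = [-5/13 12/13 0; -22/13 19/13 0; 0 0 1]
T3·…·T1 = [5/13 -12/13 0; -22/13 19/13 0; 0 0 1]
T4·…·T1 = [5/13 -12/13 0; -22/13 19/13 5; 0 0 1]
T5·…·T1 = [5/13 -12/13 -1; -22/13 19/13 8; 0 0 1]

T = [5/13 -12/13 -1; -22/13 19/13 8; 0 0 1]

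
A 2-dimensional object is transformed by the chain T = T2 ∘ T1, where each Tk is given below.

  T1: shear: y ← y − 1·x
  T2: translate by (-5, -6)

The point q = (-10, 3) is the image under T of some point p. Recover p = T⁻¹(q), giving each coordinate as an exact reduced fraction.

T1 = [1 0 0; -1 1 0; 0 0 1]
T2·T1 = [1 0 -5; -1 1 -6; 0 0 1]
det M = 1; M⁻¹ = [1 0 5; 1 1 11; 0 0 1]
M⁻¹ · (-10, 3)ᵀ = (-5, 4)ᵀ

p = (-5, 4)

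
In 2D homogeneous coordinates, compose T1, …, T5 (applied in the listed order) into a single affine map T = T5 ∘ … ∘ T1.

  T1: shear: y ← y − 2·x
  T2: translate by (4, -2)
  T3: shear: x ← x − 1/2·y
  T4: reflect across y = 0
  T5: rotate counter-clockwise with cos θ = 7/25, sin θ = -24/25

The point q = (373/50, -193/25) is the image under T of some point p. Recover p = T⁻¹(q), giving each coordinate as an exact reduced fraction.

T1 = [1 0 0; -2 1 0; 0 0 1]
T2·T1 = [1 0 4; -2 1 -2; 0 0 1]
T3·…·T1 = [2 -1/2 5; -2 1 -2; 0 0 1]
T4·…·T1 = [2 -1/2 5; 2 -1 2; 0 0 1]
T5·…·T1 = [62/25 -11/10 83/25; -34/25 1/5 -106/25; 0 0 1]
det M = -1; M⁻¹ = [-1/5 -11/10 -4; -34/25 -62/25 -6; 0 0 1]
M⁻¹ · (373/50, -193/25)ᵀ = (3, 3)ᵀ

p = (3, 3)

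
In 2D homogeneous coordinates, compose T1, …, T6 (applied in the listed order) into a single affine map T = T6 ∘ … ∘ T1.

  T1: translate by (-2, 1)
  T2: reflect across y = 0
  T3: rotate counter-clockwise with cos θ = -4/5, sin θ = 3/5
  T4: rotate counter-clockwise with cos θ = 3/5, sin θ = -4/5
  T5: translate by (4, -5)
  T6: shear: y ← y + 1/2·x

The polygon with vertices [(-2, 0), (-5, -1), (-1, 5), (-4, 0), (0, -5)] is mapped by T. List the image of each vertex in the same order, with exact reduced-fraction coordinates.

image vertices: (5, -13/2), (4, -10), (10, -3), (5, -17/2), (0, -7)

T1 translate by (-2, 1): (-2, 0) → (-4, 1); (-5, -1) → (-7, 0); (-1, 5) → (-3, 6); (-4, 0) → (-6, 1); (0, -5) → (-2, -4)
T2 reflect across y = 0: (-4, 1) → (-4, -1); (-7, 0) → (-7, 0); (-3, 6) → (-3, -6); (-6, 1) → (-6, -1); (-2, -4) → (-2, 4)
T3 rotate counter-clockwise with cos θ = -4/5, sin θ = 3/5: (-4, -1) → (19/5, -8/5); (-7, 0) → (28/5, -21/5); (-3, -6) → (6, 3); (-6, -1) → (27/5, -14/5); (-2, 4) → (-4/5, -22/5)
T4 rotate counter-clockwise with cos θ = 3/5, sin θ = -4/5: (19/5, -8/5) → (1, -4); (28/5, -21/5) → (0, -7); (6, 3) → (6, -3); (27/5, -14/5) → (1, -6); (-4/5, -22/5) → (-4, -2)
T5 translate by (4, -5): (1, -4) → (5, -9); (0, -7) → (4, -12); (6, -3) → (10, -8); (1, -6) → (5, -11); (-4, -2) → (0, -7)
T6 shear: y ← y + 1/2·x: (5, -9) → (5, -13/2); (4, -12) → (4, -10); (10, -8) → (10, -3); (5, -11) → (5, -17/2); (0, -7) → (0, -7)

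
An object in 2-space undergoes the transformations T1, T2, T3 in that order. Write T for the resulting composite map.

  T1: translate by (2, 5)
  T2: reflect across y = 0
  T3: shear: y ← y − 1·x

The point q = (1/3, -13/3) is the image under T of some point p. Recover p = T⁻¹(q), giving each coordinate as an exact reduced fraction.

T1 = [1 0 2; 0 1 5; 0 0 1]
T2·T1 = [1 0 2; 0 -1 -5; 0 0 1]
T3·…·T1 = [1 0 2; -1 -1 -7; 0 0 1]
det M = -1; M⁻¹ = [1 0 -2; -1 -1 -5; 0 0 1]
M⁻¹ · (1/3, -13/3)ᵀ = (-5/3, -1)ᵀ

p = (-5/3, -1)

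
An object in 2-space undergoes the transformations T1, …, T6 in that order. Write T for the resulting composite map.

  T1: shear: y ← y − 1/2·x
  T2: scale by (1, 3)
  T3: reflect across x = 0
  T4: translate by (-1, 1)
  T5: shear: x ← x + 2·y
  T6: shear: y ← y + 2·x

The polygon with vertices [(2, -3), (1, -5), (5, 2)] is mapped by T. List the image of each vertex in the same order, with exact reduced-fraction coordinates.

T1 shear: y ← y − 1/2·x: (2, -3) → (2, -4); (1, -5) → (1, -11/2); (5, 2) → (5, -1/2)
T2 scale by (1, 3): (2, -4) → (2, -12); (1, -11/2) → (1, -33/2); (5, -1/2) → (5, -3/2)
T3 reflect across x = 0: (2, -12) → (-2, -12); (1, -33/2) → (-1, -33/2); (5, -3/2) → (-5, -3/2)
T4 translate by (-1, 1): (-2, -12) → (-3, -11); (-1, -33/2) → (-2, -31/2); (-5, -3/2) → (-6, -1/2)
T5 shear: x ← x + 2·y: (-3, -11) → (-25, -11); (-2, -31/2) → (-33, -31/2); (-6, -1/2) → (-7, -1/2)
T6 shear: y ← y + 2·x: (-25, -11) → (-25, -61); (-33, -31/2) → (-33, -163/2); (-7, -1/2) → (-7, -29/2)

image vertices: (-25, -61), (-33, -163/2), (-7, -29/2)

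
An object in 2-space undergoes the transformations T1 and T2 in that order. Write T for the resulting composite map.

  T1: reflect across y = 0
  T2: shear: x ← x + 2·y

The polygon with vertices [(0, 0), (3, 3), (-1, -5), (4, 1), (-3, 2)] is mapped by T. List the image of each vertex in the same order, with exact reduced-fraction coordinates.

image vertices: (0, 0), (-3, -3), (9, 5), (2, -1), (-7, -2)

T1 reflect across y = 0: (0, 0) → (0, 0); (3, 3) → (3, -3); (-1, -5) → (-1, 5); (4, 1) → (4, -1); (-3, 2) → (-3, -2)
T2 shear: x ← x + 2·y: (0, 0) → (0, 0); (3, -3) → (-3, -3); (-1, 5) → (9, 5); (4, -1) → (2, -1); (-3, -2) → (-7, -2)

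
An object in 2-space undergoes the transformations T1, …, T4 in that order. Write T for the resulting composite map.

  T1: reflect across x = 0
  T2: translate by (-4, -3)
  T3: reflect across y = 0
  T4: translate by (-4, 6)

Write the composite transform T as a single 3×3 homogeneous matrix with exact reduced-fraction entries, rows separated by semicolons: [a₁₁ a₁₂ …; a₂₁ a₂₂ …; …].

T1 = [-1 0 0; 0 1 0; 0 0 1]
T2·T1 = [-1 0 -4; 0 1 -3; 0 0 1]
T3·…·T1 = [-1 0 -4; 0 -1 3; 0 0 1]
T4·…·T1 = [-1 0 -8; 0 -1 9; 0 0 1]

T = [-1 0 -8; 0 -1 9; 0 0 1]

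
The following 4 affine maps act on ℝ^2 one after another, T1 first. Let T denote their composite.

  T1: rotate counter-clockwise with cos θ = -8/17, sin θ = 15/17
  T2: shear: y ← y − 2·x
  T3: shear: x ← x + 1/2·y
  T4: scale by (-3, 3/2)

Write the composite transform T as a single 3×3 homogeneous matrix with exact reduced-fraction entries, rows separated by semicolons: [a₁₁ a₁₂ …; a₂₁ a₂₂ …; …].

T1 = [-8/17 -15/17 0; 15/17 -8/17 0; 0 0 1]
T2·T1 = [-8/17 -15/17 0; 31/17 22/17 0; 0 0 1]
T3·…·T1 = [15/34 -4/17 0; 31/17 22/17 0; 0 0 1]
T4·…·T1 = [-45/34 12/17 0; 93/34 33/17 0; 0 0 1]

T = [-45/34 12/17 0; 93/34 33/17 0; 0 0 1]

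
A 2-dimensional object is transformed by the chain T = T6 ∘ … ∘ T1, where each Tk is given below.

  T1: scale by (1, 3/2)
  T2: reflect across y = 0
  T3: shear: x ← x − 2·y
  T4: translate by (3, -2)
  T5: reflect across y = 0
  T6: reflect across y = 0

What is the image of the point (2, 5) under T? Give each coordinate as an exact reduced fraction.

T(p) = (20, -19/2)

T1 scale by (1, 3/2): (2, 5) → (2, 15/2)
T2 reflect across y = 0: (2, 15/2) → (2, -15/2)
T3 shear: x ← x − 2·y: (2, -15/2) → (17, -15/2)
T4 translate by (3, -2): (17, -15/2) → (20, -19/2)
T5 reflect across y = 0: (20, -19/2) → (20, 19/2)
T6 reflect across y = 0: (20, 19/2) → (20, -19/2)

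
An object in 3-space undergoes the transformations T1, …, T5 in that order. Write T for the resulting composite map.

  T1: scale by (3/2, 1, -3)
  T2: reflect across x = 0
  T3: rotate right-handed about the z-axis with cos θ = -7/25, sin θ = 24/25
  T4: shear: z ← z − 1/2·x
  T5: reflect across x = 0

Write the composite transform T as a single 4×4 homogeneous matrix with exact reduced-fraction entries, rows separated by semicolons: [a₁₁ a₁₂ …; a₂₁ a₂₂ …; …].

T = [-21/50 24/25 0 0; -36/25 -7/25 0 0; -21/100 12/25 -3 0; 0 0 0 1]

T1 = [3/2 0 0 0; 0 1 0 0; 0 0 -3 0; 0 0 0 1]
T2·T1 = [-3/2 0 0 0; 0 1 0 0; 0 0 -3 0; 0 0 0 1]
T3·…·T1 = [21/50 -24/25 0 0; -36/25 -7/25 0 0; 0 0 -3 0; 0 0 0 1]
T4·…·T1 = [21/50 -24/25 0 0; -36/25 -7/25 0 0; -21/100 12/25 -3 0; 0 0 0 1]
T5·…·T1 = [-21/50 24/25 0 0; -36/25 -7/25 0 0; -21/100 12/25 -3 0; 0 0 0 1]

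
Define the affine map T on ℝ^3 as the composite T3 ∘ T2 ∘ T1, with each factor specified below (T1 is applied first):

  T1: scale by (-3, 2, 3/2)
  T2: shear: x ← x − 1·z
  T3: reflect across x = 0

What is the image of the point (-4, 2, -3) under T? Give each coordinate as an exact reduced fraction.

T1 scale by (-3, 2, 3/2): (-4, 2, -3) → (12, 4, -9/2)
T2 shear: x ← x − 1·z: (12, 4, -9/2) → (33/2, 4, -9/2)
T3 reflect across x = 0: (33/2, 4, -9/2) → (-33/2, 4, -9/2)

T(p) = (-33/2, 4, -9/2)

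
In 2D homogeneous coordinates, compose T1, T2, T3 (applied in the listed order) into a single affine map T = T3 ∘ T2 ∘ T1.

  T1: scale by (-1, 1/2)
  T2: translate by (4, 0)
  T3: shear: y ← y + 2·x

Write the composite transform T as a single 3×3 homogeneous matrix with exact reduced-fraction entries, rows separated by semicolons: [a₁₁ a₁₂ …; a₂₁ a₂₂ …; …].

T = [-1 0 4; -2 1/2 8; 0 0 1]

T1 = [-1 0 0; 0 1/2 0; 0 0 1]
T2·T1 = [-1 0 4; 0 1/2 0; 0 0 1]
T3·…·T1 = [-1 0 4; -2 1/2 8; 0 0 1]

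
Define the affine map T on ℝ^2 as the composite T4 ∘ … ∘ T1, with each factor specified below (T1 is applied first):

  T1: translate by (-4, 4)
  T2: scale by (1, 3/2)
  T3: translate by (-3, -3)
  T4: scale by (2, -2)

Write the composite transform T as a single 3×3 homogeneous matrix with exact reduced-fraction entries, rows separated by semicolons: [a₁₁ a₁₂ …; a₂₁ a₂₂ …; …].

T1 = [1 0 -4; 0 1 4; 0 0 1]
T2·T1 = [1 0 -4; 0 3/2 6; 0 0 1]
T3·…·T1 = [1 0 -7; 0 3/2 3; 0 0 1]
T4·…·T1 = [2 0 -14; 0 -3 -6; 0 0 1]

T = [2 0 -14; 0 -3 -6; 0 0 1]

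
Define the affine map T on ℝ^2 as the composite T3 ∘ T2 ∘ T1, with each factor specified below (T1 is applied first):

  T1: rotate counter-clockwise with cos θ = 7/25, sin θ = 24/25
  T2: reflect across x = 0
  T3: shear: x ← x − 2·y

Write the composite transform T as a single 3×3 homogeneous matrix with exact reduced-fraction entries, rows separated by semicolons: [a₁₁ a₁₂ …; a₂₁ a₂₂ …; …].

T1 = [7/25 -24/25 0; 24/25 7/25 0; 0 0 1]
T2·T1 = [-7/25 24/25 0; 24/25 7/25 0; 0 0 1]
T3·…·T1 = [-11/5 2/5 0; 24/25 7/25 0; 0 0 1]

T = [-11/5 2/5 0; 24/25 7/25 0; 0 0 1]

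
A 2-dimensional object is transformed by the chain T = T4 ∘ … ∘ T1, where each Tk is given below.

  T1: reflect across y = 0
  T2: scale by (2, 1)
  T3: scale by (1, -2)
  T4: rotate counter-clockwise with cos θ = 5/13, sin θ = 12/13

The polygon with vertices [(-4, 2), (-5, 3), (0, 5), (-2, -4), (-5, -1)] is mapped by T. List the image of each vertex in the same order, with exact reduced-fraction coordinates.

T1 reflect across y = 0: (-4, 2) → (-4, -2); (-5, 3) → (-5, -3); (0, 5) → (0, -5); (-2, -4) → (-2, 4); (-5, -1) → (-5, 1)
T2 scale by (2, 1): (-4, -2) → (-8, -2); (-5, -3) → (-10, -3); (0, -5) → (0, -5); (-2, 4) → (-4, 4); (-5, 1) → (-10, 1)
T3 scale by (1, -2): (-8, -2) → (-8, 4); (-10, -3) → (-10, 6); (0, -5) → (0, 10); (-4, 4) → (-4, -8); (-10, 1) → (-10, -2)
T4 rotate counter-clockwise with cos θ = 5/13, sin θ = 12/13: (-8, 4) → (-88/13, -76/13); (-10, 6) → (-122/13, -90/13); (0, 10) → (-120/13, 50/13); (-4, -8) → (76/13, -88/13); (-10, -2) → (-2, -10)

image vertices: (-88/13, -76/13), (-122/13, -90/13), (-120/13, 50/13), (76/13, -88/13), (-2, -10)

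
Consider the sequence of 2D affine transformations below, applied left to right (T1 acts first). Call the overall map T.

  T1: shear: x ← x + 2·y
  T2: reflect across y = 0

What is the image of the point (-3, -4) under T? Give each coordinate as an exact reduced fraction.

T(p) = (-11, 4)

T1 shear: x ← x + 2·y: (-3, -4) → (-11, -4)
T2 reflect across y = 0: (-11, -4) → (-11, 4)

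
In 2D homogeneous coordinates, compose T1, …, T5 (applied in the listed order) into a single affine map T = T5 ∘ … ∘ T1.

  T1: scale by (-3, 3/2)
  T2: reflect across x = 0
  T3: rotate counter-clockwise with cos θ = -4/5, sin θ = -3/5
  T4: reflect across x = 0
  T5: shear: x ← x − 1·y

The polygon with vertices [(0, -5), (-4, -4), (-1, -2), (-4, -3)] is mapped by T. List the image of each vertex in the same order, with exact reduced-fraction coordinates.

T1 scale by (-3, 3/2): (0, -5) → (0, -15/2); (-4, -4) → (12, -6); (-1, -2) → (3, -3); (-4, -3) → (12, -9/2)
T2 reflect across x = 0: (0, -15/2) → (0, -15/2); (12, -6) → (-12, -6); (3, -3) → (-3, -3); (12, -9/2) → (-12, -9/2)
T3 rotate counter-clockwise with cos θ = -4/5, sin θ = -3/5: (0, -15/2) → (-9/2, 6); (-12, -6) → (6, 12); (-3, -3) → (3/5, 21/5); (-12, -9/2) → (69/10, 54/5)
T4 reflect across x = 0: (-9/2, 6) → (9/2, 6); (6, 12) → (-6, 12); (3/5, 21/5) → (-3/5, 21/5); (69/10, 54/5) → (-69/10, 54/5)
T5 shear: x ← x − 1·y: (9/2, 6) → (-3/2, 6); (-6, 12) → (-18, 12); (-3/5, 21/5) → (-24/5, 21/5); (-69/10, 54/5) → (-177/10, 54/5)

image vertices: (-3/2, 6), (-18, 12), (-24/5, 21/5), (-177/10, 54/5)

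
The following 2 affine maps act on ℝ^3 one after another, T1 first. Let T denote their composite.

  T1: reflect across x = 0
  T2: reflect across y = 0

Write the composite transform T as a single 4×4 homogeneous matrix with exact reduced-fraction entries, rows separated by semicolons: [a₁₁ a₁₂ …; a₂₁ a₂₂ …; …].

T = [-1 0 0 0; 0 -1 0 0; 0 0 1 0; 0 0 0 1]

T1 = [-1 0 0 0; 0 1 0 0; 0 0 1 0; 0 0 0 1]
T2·T1 = [-1 0 0 0; 0 -1 0 0; 0 0 1 0; 0 0 0 1]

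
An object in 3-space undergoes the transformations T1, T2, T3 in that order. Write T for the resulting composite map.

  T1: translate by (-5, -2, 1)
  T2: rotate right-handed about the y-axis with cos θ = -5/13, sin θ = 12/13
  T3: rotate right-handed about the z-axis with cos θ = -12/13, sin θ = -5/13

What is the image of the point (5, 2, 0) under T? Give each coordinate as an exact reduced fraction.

T1 translate by (-5, -2, 1): (5, 2, 0) → (0, 0, 1)
T2 rotate right-handed about the y-axis with cos θ = -5/13, sin θ = 12/13: (0, 0, 1) → (12/13, 0, -5/13)
T3 rotate right-handed about the z-axis with cos θ = -12/13, sin θ = -5/13: (12/13, 0, -5/13) → (-144/169, -60/169, -5/13)

T(p) = (-144/169, -60/169, -5/13)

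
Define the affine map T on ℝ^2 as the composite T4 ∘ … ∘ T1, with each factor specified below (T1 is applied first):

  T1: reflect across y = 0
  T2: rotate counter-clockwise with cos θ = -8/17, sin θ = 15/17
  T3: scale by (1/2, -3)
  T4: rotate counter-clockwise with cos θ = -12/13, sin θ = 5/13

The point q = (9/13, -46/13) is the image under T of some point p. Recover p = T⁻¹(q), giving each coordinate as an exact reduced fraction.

T1 = [1 0 0; 0 -1 0; 0 0 1]
T2·T1 = [-8/17 15/17 0; 15/17 8/17 0; 0 0 1]
T3·…·T1 = [-4/17 15/34 0; -45/17 -24/17 0; 0 0 1]
T4·…·T1 = [21/17 30/221 0; 40/17 651/442 0; 0 0 1]
det M = 3/2; M⁻¹ = [217/221 -20/221 0; -80/51 14/17 0; 0 0 1]
M⁻¹ · (9/13, -46/13)ᵀ = (1, -4)ᵀ

p = (1, -4)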